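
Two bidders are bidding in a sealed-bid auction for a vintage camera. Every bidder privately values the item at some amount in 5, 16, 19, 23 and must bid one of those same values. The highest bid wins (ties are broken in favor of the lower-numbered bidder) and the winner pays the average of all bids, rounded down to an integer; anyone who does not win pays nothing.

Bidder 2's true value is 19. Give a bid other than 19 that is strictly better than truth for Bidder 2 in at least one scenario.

16

Suppose Bidder 1 bids 5.
Bid 19: wins, pays 12, utility 19 - 12 = 7.
Bid 16: wins, pays 10, utility 19 - 10 = 9.
So bidding 16 beats truth here (9 > 7).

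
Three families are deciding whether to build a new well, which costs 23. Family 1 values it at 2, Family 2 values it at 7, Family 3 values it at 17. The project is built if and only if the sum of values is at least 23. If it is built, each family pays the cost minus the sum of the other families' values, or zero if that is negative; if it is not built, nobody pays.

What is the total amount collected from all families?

18

Total value 26 ≥ cost 23, so it is built.
Family 1: others sum to 24; max(0, 23 - 24) = 0.
Family 2: others sum to 19; max(0, 23 - 19) = 4.
Family 3: others sum to 9; max(0, 23 - 9) = 14.
Total collected = 0 + 4 + 14 = 18.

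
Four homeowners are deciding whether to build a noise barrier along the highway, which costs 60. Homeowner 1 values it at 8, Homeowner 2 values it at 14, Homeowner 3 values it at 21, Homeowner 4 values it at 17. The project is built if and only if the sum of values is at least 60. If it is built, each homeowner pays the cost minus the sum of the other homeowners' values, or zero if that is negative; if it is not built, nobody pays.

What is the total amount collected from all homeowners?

60

Total value 60 ≥ cost 60, so it is built.
Homeowner 1: others sum to 52; max(0, 60 - 52) = 8.
Homeowner 2: others sum to 46; max(0, 60 - 46) = 14.
Homeowner 3: others sum to 39; max(0, 60 - 39) = 21.
Homeowner 4: others sum to 43; max(0, 60 - 43) = 17.
Total collected = 8 + 14 + 21 + 17 = 60.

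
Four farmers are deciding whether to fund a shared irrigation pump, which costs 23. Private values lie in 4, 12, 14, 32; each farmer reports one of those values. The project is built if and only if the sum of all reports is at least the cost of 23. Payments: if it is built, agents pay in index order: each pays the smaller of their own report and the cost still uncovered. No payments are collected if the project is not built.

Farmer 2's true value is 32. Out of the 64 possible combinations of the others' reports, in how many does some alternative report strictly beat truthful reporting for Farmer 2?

Others report (4, 4, 4): truth gives 13; report 12 gives 20 > 13. Violating.
Others report (4, 4, 12): truth gives 13; report 4 gives 28 > 13. Violating.
Others report (4, 4, 14): truth gives 13; report 4 gives 28 > 13. Violating.
Others report (4, 4, 32): truth gives 13; report 4 gives 28 > 13. Violating.
Others report (32, 4, 4): truth gives 32; no alternative beats it.
Others report (32, 4, 12): truth gives 32; no alternative beats it.
(Checking all 64 profiles: 48 have a profitable deviation, 16 do not.)

48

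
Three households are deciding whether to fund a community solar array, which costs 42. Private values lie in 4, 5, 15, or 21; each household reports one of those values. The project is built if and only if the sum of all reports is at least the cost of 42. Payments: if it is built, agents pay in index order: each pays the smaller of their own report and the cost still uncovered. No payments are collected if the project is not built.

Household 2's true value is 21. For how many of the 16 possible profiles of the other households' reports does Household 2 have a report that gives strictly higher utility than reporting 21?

Others report (15, 15): truth gives 0; report 15 gives 6 > 0. Violating.
Others report (15, 21): truth gives 0; report 15 gives 6 > 0. Violating.
Others report (21, 15): truth gives 0; report 15 gives 6 > 0. Violating.
Others report (21, 21): truth gives 0; report 4 gives 17 > 0. Violating.
Others report (4, 4): truth gives 0; no alternative beats it.
Others report (4, 5): truth gives 0; no alternative beats it.
(Checking all 16 profiles: 4 have a profitable deviation, 12 do not.)

4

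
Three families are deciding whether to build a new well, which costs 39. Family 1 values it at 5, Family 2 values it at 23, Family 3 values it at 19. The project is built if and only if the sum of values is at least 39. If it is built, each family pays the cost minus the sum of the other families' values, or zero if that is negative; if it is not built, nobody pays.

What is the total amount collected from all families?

26

Total value 47 ≥ cost 39, so it is built.
Family 1: others sum to 42; max(0, 39 - 42) = 0.
Family 2: others sum to 24; max(0, 39 - 24) = 15.
Family 3: others sum to 28; max(0, 39 - 28) = 11.
Total collected = 0 + 15 + 11 = 26.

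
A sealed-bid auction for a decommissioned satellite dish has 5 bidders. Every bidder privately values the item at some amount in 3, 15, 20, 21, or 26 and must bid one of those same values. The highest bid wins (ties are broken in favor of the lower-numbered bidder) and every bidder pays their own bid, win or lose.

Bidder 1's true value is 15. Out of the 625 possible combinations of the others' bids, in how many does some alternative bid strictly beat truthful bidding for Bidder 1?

Others bid (3, 3, 3, 3): truth gives 0; bid 3 gives 12 > 0. Violating.
Others bid (3, 3, 3, 20): truth gives -15; bid 3 gives -3 > -15. Violating.
Others bid (3, 3, 3, 21): truth gives -15; bid 3 gives -3 > -15. Violating.
Others bid (3, 3, 3, 26): truth gives -15; bid 3 gives -3 > -15. Violating.
Others bid (3, 3, 3, 15): truth gives 0; no alternative beats it.
Others bid (3, 3, 15, 3): truth gives 0; no alternative beats it.
(Checking all 625 profiles: 610 have a profitable deviation, 15 do not.)

610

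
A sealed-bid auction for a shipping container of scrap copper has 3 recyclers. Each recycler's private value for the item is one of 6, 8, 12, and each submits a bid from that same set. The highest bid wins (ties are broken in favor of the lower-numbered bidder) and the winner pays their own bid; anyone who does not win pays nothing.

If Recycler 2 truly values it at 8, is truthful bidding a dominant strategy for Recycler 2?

Yes

Check each profile of the others' bids and compare truth against every alternative bid.
Others bid (6, 6): truth gives 0, best alternative gives 0.
Others bid (6, 8): truth gives 0, best alternative gives 0.
Others bid (6, 12): truth gives 0, best alternative gives 0.
Others bid (8, 6): truth gives 0, best alternative gives 0.
Others bid (8, 8): truth gives 0, best alternative gives 0.
Others bid (8, 12): truth gives 0, best alternative gives 0.
(Remaining 3 profiles checked similarly; truth is weakly best in each.)
In every case the truthful bid is at least as good as any alternative, so it is a dominant strategy.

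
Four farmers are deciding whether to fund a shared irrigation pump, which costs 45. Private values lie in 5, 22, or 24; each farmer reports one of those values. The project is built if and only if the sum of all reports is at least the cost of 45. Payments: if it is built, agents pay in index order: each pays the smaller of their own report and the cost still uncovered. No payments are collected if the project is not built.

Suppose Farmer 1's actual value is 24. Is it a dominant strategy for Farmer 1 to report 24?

No

Consider the case where Farmer 2 reports 5, Farmer 3 reports 5 and Farmer 4 reports 22.
Truthful report 24: project built, pays 24, utility 24 - 24 = 0.
Report 22 instead: project built, pays 22, utility 24 - 22 = 2.
Since 2 > 0, reporting 22 is strictly better here, so truthful reporting is not dominant.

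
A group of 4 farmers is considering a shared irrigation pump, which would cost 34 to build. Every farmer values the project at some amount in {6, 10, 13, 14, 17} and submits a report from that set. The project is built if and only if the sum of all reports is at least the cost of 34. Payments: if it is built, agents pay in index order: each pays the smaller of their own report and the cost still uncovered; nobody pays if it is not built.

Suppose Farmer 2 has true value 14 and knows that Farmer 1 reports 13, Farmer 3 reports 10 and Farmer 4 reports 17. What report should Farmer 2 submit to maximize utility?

6

Report 6: project built, pays 6, utility 14 - 6 = 8.
Report 10: project built, pays 10, utility 14 - 10 = 4.
Report 13: project built, pays 13, utility 14 - 13 = 1.
Report 14: project built, pays 14, utility 14 - 14 = 0.
Report 17: project built, pays 17, utility 14 - 17 = -3.
The best choice is 6 with utility 8.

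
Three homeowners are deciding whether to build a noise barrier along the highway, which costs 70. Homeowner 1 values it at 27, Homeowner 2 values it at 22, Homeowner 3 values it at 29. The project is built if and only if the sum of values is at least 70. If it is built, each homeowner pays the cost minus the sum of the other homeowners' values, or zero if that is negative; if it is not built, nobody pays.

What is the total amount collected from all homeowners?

Total value 78 ≥ cost 70, so it is built.
Homeowner 1: others sum to 51; max(0, 70 - 51) = 19.
Homeowner 2: others sum to 56; max(0, 70 - 56) = 14.
Homeowner 3: others sum to 49; max(0, 70 - 49) = 21.
Total collected = 19 + 14 + 21 = 54.

54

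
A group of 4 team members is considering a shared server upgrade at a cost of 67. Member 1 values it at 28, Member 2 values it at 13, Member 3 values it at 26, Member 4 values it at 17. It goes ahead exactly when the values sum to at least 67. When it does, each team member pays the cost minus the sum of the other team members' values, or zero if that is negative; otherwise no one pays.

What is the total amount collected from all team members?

Total value 84 ≥ cost 67, so it is built.
Member 1: others sum to 56; max(0, 67 - 56) = 11.
Member 2: others sum to 71; max(0, 67 - 71) = 0.
Member 3: others sum to 58; max(0, 67 - 58) = 9.
Member 4: others sum to 67; max(0, 67 - 67) = 0.
Total collected = 11 + 0 + 9 + 0 = 20.

20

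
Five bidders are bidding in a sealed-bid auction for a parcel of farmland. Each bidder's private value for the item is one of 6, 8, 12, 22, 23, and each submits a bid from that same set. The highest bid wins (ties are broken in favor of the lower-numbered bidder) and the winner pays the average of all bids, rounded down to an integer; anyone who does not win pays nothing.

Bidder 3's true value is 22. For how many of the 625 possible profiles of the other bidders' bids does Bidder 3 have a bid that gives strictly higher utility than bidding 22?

288

Others bid (6, 6, 6, 6): truth gives 13; bid 8 gives 16 > 13. Violating.
Others bid (6, 6, 6, 8): truth gives 13; bid 8 gives 16 > 13. Violating.
Others bid (6, 6, 6, 12): truth gives 12; bid 12 gives 14 > 12. Violating.
Others bid (6, 6, 6, 23): truth gives 0; bid 23 gives 10 > 0. Violating.
Others bid (6, 6, 6, 22): truth gives 10; no alternative beats it.
Others bid (6, 6, 8, 22): truth gives 10; no alternative beats it.
(Checking all 625 profiles: 288 have a profitable deviation, 337 do not.)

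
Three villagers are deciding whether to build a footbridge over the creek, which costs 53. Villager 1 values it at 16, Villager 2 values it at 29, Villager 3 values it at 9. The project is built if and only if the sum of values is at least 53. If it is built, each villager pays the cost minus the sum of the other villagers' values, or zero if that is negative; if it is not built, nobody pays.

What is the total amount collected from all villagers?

51

Total value 54 ≥ cost 53, so it is built.
Villager 1: others sum to 38; max(0, 53 - 38) = 15.
Villager 2: others sum to 25; max(0, 53 - 25) = 28.
Villager 3: others sum to 45; max(0, 53 - 45) = 8.
Total collected = 15 + 28 + 8 = 51.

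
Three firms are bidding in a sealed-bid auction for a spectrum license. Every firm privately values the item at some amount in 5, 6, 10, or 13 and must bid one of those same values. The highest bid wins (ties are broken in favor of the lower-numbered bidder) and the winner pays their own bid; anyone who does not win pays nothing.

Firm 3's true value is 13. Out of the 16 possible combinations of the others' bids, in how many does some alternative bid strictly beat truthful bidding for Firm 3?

Others bid (5, 5): truth gives 0; bid 6 gives 7 > 0. Violating.
Others bid (5, 6): truth gives 0; bid 10 gives 3 > 0. Violating.
Others bid (6, 5): truth gives 0; bid 10 gives 3 > 0. Violating.
Others bid (6, 6): truth gives 0; bid 10 gives 3 > 0. Violating.
Others bid (5, 10): truth gives 0; no alternative beats it.
Others bid (5, 13): truth gives 0; no alternative beats it.
(Checking all 16 profiles: 4 have a profitable deviation, 12 do not.)

4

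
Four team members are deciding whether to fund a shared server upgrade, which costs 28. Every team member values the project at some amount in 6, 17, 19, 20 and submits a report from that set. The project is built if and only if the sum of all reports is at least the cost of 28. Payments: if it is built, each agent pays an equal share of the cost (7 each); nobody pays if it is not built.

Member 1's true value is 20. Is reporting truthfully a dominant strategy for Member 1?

Check each profile of the others' reports and compare truth against every alternative report.
Others report (6, 6, 6): truth gives 13, best alternative gives 13.
Others report (6, 6, 17): truth gives 13, best alternative gives 13.
Others report (6, 6, 19): truth gives 13, best alternative gives 13.
Others report (6, 6, 20): truth gives 13, best alternative gives 13.
Others report (6, 17, 6): truth gives 13, best alternative gives 13.
Others report (6, 17, 17): truth gives 13, best alternative gives 13.
(Remaining 58 profiles checked similarly; truth is weakly best in each.)
In every case the truthful report is at least as good as any alternative, so it is a dominant strategy.

Yes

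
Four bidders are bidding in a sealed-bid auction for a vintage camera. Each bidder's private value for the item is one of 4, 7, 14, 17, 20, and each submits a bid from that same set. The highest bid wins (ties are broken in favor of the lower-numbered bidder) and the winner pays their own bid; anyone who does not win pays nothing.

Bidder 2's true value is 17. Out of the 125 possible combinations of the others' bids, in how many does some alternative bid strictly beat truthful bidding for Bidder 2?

18

Others bid (4, 4, 4): truth gives 0; bid 7 gives 10 > 0. Violating.
Others bid (4, 4, 7): truth gives 0; bid 7 gives 10 > 0. Violating.
Others bid (4, 4, 14): truth gives 0; bid 14 gives 3 > 0. Violating.
Others bid (4, 7, 4): truth gives 0; bid 7 gives 10 > 0. Violating.
Others bid (4, 4, 17): truth gives 0; no alternative beats it.
Others bid (4, 4, 20): truth gives 0; no alternative beats it.
(Checking all 125 profiles: 18 have a profitable deviation, 107 do not.)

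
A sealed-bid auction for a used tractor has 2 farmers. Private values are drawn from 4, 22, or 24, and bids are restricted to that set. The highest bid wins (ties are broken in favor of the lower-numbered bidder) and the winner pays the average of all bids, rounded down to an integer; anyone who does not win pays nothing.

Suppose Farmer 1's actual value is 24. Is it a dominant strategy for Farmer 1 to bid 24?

Consider the case where Farmer 2 bids 4.
Truthful bid 24: wins, pays 14, utility 24 - 14 = 10.
Bid 4 instead: wins, pays 4, utility 24 - 4 = 20.
Since 20 > 10, bidding 4 is strictly better here, so truthful bidding is not dominant.

No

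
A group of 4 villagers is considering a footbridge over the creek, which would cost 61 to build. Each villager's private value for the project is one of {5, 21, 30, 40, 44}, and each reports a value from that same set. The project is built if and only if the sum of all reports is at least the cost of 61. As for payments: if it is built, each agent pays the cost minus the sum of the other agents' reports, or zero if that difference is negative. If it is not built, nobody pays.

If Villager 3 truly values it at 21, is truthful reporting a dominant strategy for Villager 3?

Yes

Check each profile of the others' reports and compare truth against every alternative report.
Others report (5, 21, 40): truth gives 21, best alternative gives 21.
Others report (5, 21, 44): truth gives 21, best alternative gives 21.
Others report (5, 30, 30): truth gives 21, best alternative gives 21.
Others report (5, 30, 40): truth gives 21, best alternative gives 21.
Others report (5, 30, 44): truth gives 21, best alternative gives 21.
Others report (5, 40, 21): truth gives 21, best alternative gives 21.
(Remaining 119 profiles checked similarly; truth is weakly best in each.)
In every case the truthful report is at least as good as any alternative, so it is a dominant strategy.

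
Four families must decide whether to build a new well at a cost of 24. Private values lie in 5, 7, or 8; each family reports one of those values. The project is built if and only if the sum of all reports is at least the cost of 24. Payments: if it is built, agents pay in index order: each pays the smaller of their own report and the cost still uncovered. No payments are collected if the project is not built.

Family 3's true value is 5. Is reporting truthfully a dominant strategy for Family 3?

Check each profile of the others' reports and compare truth against every alternative report.
Others report (5, 5, 7): truth gives 0, best alternative gives -2.
Others report (5, 5, 8): truth gives 0, best alternative gives -2.
Others report (5, 7, 5): truth gives 0, best alternative gives -2.
Others report (5, 7, 7): truth gives 0, best alternative gives -2.
Others report (5, 7, 8): truth gives 0, best alternative gives -2.
Others report (5, 8, 5): truth gives 0, best alternative gives -2.
(Remaining 21 profiles checked similarly; truth is weakly best in each.)
In every case the truthful report is at least as good as any alternative, so it is a dominant strategy.

Yes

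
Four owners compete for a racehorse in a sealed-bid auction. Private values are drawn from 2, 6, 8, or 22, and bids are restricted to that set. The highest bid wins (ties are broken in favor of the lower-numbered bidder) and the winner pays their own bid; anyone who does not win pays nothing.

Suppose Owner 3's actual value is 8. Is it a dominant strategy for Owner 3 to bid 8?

No

Consider the case where Owner 1 bids 2, Owner 2 bids 2 and Owner 4 bids 2.
Truthful bid 8: wins, pays 8, utility 8 - 8 = 0.
Bid 6 instead: wins, pays 6, utility 8 - 6 = 2.
Since 2 > 0, bidding 6 is strictly better here, so truthful bidding is not dominant.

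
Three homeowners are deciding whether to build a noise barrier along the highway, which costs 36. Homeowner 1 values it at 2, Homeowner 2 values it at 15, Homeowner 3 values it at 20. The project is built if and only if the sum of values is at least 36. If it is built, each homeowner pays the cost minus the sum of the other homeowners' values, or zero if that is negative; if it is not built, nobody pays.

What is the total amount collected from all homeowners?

34

Total value 37 ≥ cost 36, so it is built.
Homeowner 1: others sum to 35; max(0, 36 - 35) = 1.
Homeowner 2: others sum to 22; max(0, 36 - 22) = 14.
Homeowner 3: others sum to 17; max(0, 36 - 17) = 19.
Total collected = 1 + 14 + 19 = 34.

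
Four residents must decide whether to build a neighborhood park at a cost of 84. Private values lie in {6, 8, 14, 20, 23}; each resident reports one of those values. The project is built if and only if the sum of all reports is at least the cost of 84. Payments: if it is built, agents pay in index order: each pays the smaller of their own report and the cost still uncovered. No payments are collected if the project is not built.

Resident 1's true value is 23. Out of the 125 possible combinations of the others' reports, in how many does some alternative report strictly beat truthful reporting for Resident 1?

4

Others report (20, 23, 23): truth gives 0; report 20 gives 3 > 0. Violating.
Others report (23, 20, 23): truth gives 0; report 20 gives 3 > 0. Violating.
Others report (23, 23, 20): truth gives 0; report 20 gives 3 > 0. Violating.
Others report (23, 23, 23): truth gives 0; report 20 gives 3 > 0. Violating.
Others report (6, 6, 6): truth gives 0; no alternative beats it.
Others report (6, 6, 8): truth gives 0; no alternative beats it.
(Checking all 125 profiles: 4 have a profitable deviation, 121 do not.)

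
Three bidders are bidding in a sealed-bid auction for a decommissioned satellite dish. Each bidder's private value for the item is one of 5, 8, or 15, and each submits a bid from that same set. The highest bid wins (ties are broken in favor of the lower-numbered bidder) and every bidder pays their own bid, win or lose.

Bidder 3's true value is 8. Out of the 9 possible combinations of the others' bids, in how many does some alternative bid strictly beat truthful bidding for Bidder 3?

8

Others bid (5, 8): truth gives -8; bid 5 gives -5 > -8. Violating.
Others bid (5, 15): truth gives -8; bid 5 gives -5 > -8. Violating.
Others bid (8, 5): truth gives -8; bid 5 gives -5 > -8. Violating.
Others bid (8, 8): truth gives -8; bid 5 gives -5 > -8. Violating.
Others bid (5, 5): truth gives 0; no alternative beats it.
(Checking all 9 profiles: 8 have a profitable deviation, 1 does not.)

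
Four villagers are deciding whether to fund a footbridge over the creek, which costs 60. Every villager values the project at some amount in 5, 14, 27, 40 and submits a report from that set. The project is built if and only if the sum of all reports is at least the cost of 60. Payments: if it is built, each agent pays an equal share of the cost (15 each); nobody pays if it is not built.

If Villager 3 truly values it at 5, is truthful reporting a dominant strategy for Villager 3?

Yes

Check each profile of the others' reports and compare truth against every alternative report.
Others report (5, 5, 40): truth gives 0, best alternative gives -10.
Others report (5, 14, 27): truth gives 0, best alternative gives -10.
Others report (5, 27, 14): truth gives 0, best alternative gives -10.
Others report (5, 40, 5): truth gives 0, best alternative gives -10.
Others report (14, 5, 27): truth gives 0, best alternative gives -10.
Others report (14, 27, 5): truth gives 0, best alternative gives -10.
(Remaining 58 profiles checked similarly; truth is weakly best in each.)
In every case the truthful report is at least as good as any alternative, so it is a dominant strategy.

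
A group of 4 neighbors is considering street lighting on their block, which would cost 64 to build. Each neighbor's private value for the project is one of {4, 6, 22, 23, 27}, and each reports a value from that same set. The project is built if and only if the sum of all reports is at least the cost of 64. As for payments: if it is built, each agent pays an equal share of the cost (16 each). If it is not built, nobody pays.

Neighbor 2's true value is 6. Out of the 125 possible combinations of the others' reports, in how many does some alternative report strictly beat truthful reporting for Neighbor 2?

3

Others report (4, 27, 27): truth gives -10; report 4 gives 0 > -10. Violating.
Others report (27, 4, 27): truth gives -10; report 4 gives 0 > -10. Violating.
Others report (27, 27, 4): truth gives -10; report 4 gives 0 > -10. Violating.
Others report (4, 4, 4): truth gives 0; no alternative beats it.
Others report (4, 4, 6): truth gives 0; no alternative beats it.
(Checking all 125 profiles: 3 have a profitable deviation, 122 do not.)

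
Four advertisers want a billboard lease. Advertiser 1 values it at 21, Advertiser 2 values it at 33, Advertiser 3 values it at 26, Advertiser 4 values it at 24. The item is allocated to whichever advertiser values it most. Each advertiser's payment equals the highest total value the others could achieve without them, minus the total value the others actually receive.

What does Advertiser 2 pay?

26

Advertiser 2 has the highest value and receives the item.
Without Advertiser 2, the item would go to the next-highest value, 26, so the others could achieve 26.
With Advertiser 2 present and winning, the others receive nothing, so their total is 0.
Payment = 26 - 0 = 26.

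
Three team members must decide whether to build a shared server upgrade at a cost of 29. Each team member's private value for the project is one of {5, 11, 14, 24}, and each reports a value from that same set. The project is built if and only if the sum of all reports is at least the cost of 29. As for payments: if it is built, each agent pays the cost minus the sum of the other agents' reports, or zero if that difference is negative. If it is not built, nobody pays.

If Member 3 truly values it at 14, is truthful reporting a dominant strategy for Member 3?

Check each profile of the others' reports and compare truth against every alternative report.
Others report (5, 24): truth gives 14, best alternative gives 14.
Others report (11, 24): truth gives 14, best alternative gives 14.
Others report (14, 24): truth gives 14, best alternative gives 14.
Others report (24, 5): truth gives 14, best alternative gives 14.
Others report (24, 11): truth gives 14, best alternative gives 14.
Others report (24, 14): truth gives 14, best alternative gives 14.
(Remaining 10 profiles checked similarly; truth is weakly best in each.)
In every case the truthful report is at least as good as any alternative, so it is a dominant strategy.

Yes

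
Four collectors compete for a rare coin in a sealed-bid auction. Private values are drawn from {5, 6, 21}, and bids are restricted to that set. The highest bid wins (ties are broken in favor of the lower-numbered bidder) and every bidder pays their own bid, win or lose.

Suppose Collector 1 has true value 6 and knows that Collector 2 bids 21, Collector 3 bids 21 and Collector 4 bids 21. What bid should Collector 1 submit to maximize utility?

Bid 5: loses but pays 5, utility -5.
Bid 6: loses but pays 6, utility -6.
Bid 21: wins, pays 21, utility 6 - 21 = -15.
The best choice is 5 with utility -5.

5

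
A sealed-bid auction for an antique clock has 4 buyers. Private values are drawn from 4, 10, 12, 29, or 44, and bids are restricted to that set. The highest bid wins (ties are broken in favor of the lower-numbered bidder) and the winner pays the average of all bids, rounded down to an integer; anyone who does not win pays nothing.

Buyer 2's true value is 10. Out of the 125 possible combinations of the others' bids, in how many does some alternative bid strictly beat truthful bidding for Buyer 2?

Others bid (4, 4, 12): truth gives 0; bid 12 gives 2 > 0. Violating.
Others bid (4, 10, 12): truth gives 0; bid 12 gives 1 > 0. Violating.
Others bid (4, 12, 4): truth gives 0; bid 12 gives 2 > 0. Violating.
Others bid (4, 12, 10): truth gives 0; bid 12 gives 1 > 0. Violating.
Others bid (4, 4, 4): truth gives 5; no alternative beats it.
Others bid (4, 4, 10): truth gives 3; no alternative beats it.
(Checking all 125 profiles: 9 have a profitable deviation, 116 do not.)

9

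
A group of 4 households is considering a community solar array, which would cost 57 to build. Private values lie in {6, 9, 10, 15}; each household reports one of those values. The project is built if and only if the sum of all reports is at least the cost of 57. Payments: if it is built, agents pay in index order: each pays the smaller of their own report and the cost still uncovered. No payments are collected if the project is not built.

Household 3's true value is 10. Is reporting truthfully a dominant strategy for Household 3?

Yes

Check each profile of the others' reports and compare truth against every alternative report.
Others report (6, 6, 6): truth gives 0, best alternative gives 0.
Others report (6, 6, 9): truth gives 0, best alternative gives 0.
Others report (6, 6, 10): truth gives 0, best alternative gives 0.
Others report (6, 6, 15): truth gives 0, best alternative gives 0.
Others report (6, 9, 6): truth gives 0, best alternative gives 0.
Others report (6, 9, 9): truth gives 0, best alternative gives 0.
(Remaining 58 profiles checked similarly; truth is weakly best in each.)
In every case the truthful report is at least as good as any alternative, so it is a dominant strategy.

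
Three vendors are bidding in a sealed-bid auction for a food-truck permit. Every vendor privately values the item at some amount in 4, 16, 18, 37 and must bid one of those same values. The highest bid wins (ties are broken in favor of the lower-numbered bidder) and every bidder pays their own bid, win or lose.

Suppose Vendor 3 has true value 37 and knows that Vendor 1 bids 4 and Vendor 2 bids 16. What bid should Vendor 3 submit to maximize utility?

Bid 4: loses but pays 4, utility -4.
Bid 16: loses but pays 16, utility -16.
Bid 18: wins, pays 18, utility 37 - 18 = 19.
Bid 37: wins, pays 37, utility 37 - 37 = 0.
The best choice is 18 with utility 19.

18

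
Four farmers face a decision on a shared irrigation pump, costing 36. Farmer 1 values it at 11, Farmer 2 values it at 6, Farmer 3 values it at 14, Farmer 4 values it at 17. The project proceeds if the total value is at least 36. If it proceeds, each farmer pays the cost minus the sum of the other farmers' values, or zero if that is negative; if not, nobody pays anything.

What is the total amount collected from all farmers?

7

Total value 48 ≥ cost 36, so it is built.
Farmer 1: others sum to 37; max(0, 36 - 37) = 0.
Farmer 2: others sum to 42; max(0, 36 - 42) = 0.
Farmer 3: others sum to 34; max(0, 36 - 34) = 2.
Farmer 4: others sum to 31; max(0, 36 - 31) = 5.
Total collected = 0 + 0 + 2 + 5 = 7.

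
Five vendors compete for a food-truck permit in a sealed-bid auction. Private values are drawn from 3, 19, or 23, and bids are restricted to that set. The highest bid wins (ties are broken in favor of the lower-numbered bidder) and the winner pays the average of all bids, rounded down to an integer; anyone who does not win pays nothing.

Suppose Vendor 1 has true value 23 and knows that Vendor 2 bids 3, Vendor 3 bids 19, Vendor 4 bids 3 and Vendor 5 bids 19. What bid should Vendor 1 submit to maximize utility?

19

Bid 3: loses, pays 0, utility 0.
Bid 19: wins, pays 12, utility 23 - 12 = 11.
Bid 23: wins, pays 13, utility 23 - 13 = 10.
The best choice is 19 with utility 11.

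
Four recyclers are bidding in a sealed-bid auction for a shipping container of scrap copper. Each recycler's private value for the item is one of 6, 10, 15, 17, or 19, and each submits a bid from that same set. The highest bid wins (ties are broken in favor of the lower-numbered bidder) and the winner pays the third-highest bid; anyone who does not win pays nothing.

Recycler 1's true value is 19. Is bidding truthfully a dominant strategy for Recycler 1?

Yes

Check each profile of the others' bids and compare truth against every alternative bid.
Others bid (6, 6, 19): truth gives 13, best alternative gives 0.
Others bid (6, 19, 6): truth gives 13, best alternative gives 0.
Others bid (19, 6, 6): truth gives 13, best alternative gives 0.
Others bid (6, 10, 19): truth gives 9, best alternative gives 0.
Others bid (6, 19, 10): truth gives 9, best alternative gives 0.
Others bid (10, 6, 19): truth gives 9, best alternative gives 0.
(Remaining 119 profiles checked similarly; truth is weakly best in each.)
In every case the truthful bid is at least as good as any alternative, so it is a dominant strategy.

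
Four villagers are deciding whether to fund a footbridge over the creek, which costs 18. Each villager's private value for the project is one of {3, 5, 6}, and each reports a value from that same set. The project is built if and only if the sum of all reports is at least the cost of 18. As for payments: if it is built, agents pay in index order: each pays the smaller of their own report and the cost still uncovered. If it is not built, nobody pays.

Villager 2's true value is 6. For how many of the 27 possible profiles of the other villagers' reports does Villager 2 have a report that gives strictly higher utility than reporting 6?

20

Others report (3, 5, 5): truth gives 0; report 5 gives 1 > 0. Violating.
Others report (3, 5, 6): truth gives 0; report 5 gives 1 > 0. Violating.
Others report (3, 6, 5): truth gives 0; report 5 gives 1 > 0. Violating.
Others report (3, 6, 6): truth gives 0; report 3 gives 3 > 0. Violating.
Others report (3, 3, 3): truth gives 0; no alternative beats it.
Others report (3, 3, 5): truth gives 0; no alternative beats it.
(Checking all 27 profiles: 20 have a profitable deviation, 7 do not.)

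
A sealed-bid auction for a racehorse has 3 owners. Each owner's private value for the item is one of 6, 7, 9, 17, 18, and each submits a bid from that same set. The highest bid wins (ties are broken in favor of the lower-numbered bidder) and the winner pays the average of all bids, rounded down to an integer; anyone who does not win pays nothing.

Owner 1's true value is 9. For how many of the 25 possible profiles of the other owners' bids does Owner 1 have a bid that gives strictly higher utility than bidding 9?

3

Others bid (6, 6): truth gives 2; bid 6 gives 3 > 2. Violating.
Others bid (6, 7): truth gives 2; bid 7 gives 3 > 2. Violating.
Others bid (7, 6): truth gives 2; bid 7 gives 3 > 2. Violating.
Others bid (6, 9): truth gives 1; no alternative beats it.
Others bid (6, 17): truth gives 0; no alternative beats it.
(Checking all 25 profiles: 3 have a profitable deviation, 22 do not.)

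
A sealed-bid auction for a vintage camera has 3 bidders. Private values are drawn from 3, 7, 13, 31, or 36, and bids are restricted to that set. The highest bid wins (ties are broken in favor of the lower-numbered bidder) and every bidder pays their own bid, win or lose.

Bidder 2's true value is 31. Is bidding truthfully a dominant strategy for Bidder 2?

No

Consider the case where Bidder 1 bids 3 and Bidder 3 bids 3.
Truthful bid 31: wins, pays 31, utility 31 - 31 = 0.
Bid 7 instead: wins, pays 7, utility 31 - 7 = 24.
Since 24 > 0, bidding 7 is strictly better here, so truthful bidding is not dominant.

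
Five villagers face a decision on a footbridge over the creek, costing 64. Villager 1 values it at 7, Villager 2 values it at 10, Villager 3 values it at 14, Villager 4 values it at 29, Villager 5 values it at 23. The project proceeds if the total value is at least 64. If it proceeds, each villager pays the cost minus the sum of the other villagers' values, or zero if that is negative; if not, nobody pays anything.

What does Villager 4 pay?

10

Total value 83 ≥ cost 64, so the project is built.
The other villagers' values sum to 54.
Cost minus that sum is 64 - 54 = 10.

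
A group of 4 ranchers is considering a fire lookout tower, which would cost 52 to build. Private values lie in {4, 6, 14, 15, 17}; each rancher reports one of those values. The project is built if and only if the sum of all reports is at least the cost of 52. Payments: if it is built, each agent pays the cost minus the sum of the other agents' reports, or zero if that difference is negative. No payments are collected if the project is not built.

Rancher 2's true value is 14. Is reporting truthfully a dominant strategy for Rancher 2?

Yes

Check each profile of the others' reports and compare truth against every alternative report.
Others report (17, 17, 17): truth gives 13, best alternative gives 13.
Others report (15, 17, 17): truth gives 11, best alternative gives 11.
Others report (17, 15, 17): truth gives 11, best alternative gives 11.
Others report (17, 17, 15): truth gives 11, best alternative gives 11.
Others report (14, 17, 17): truth gives 10, best alternative gives 10.
Others report (17, 14, 17): truth gives 10, best alternative gives 10.
(Remaining 119 profiles checked similarly; truth is weakly best in each.)
In every case the truthful report is at least as good as any alternative, so it is a dominant strategy.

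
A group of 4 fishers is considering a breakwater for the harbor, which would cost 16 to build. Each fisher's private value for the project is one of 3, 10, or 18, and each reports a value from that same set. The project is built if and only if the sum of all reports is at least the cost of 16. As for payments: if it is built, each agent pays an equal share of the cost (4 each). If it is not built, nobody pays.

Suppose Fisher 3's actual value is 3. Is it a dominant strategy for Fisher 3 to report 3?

Check each profile of the others' reports and compare truth against every alternative report.
Others report (3, 3, 3): truth gives 0, best alternative gives -1.
Others report (3, 3, 10): truth gives -1, best alternative gives -1.
Others report (3, 3, 18): truth gives -1, best alternative gives -1.
Others report (3, 10, 3): truth gives -1, best alternative gives -1.
Others report (3, 10, 10): truth gives -1, best alternative gives -1.
Others report (3, 10, 18): truth gives -1, best alternative gives -1.
(Remaining 21 profiles checked similarly; truth is weakly best in each.)
In every case the truthful report is at least as good as any alternative, so it is a dominant strategy.

Yes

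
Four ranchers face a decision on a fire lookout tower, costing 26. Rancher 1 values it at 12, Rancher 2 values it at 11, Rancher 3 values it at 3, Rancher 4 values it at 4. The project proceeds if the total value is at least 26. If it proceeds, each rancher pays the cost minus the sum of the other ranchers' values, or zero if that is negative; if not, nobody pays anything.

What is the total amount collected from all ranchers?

Total value 30 ≥ cost 26, so it is built.
Rancher 1: others sum to 18; max(0, 26 - 18) = 8.
Rancher 2: others sum to 19; max(0, 26 - 19) = 7.
Rancher 3: others sum to 27; max(0, 26 - 27) = 0.
Rancher 4: others sum to 26; max(0, 26 - 26) = 0.
Total collected = 8 + 7 + 0 + 0 = 15.

15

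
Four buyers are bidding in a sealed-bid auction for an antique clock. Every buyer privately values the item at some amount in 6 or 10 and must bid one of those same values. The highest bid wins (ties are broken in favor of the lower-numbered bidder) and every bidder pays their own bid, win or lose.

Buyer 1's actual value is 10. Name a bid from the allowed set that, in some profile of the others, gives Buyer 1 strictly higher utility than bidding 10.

6

Suppose Buyer 2 bids 6, Buyer 3 bids 6 and Buyer 4 bids 6.
Bid 10: wins, pays 10, utility 10 - 10 = 0.
Bid 6: wins, pays 6, utility 10 - 6 = 4.
So bidding 6 beats truth here (4 > 0).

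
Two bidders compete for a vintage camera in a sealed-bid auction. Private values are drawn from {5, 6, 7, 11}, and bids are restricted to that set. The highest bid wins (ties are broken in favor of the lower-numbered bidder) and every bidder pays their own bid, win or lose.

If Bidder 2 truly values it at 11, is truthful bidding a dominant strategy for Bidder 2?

No

Consider the case where Bidder 1 bids 5.
Truthful bid 11: wins, pays 11, utility 11 - 11 = 0.
Bid 6 instead: wins, pays 6, utility 11 - 6 = 5.
Since 5 > 0, bidding 6 is strictly better here, so truthful bidding is not dominant.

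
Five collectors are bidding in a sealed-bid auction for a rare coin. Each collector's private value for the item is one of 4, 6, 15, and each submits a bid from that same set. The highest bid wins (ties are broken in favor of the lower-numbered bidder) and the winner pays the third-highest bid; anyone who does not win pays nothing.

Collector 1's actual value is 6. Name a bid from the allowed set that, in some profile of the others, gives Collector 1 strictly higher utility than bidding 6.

Suppose Collector 2 bids 4, Collector 3 bids 4, Collector 4 bids 4 and Collector 5 bids 15.
Bid 6: loses, pays 0, utility 0.
Bid 15: wins, pays 4, utility 6 - 4 = 2.
So bidding 15 beats truth here (2 > 0).

15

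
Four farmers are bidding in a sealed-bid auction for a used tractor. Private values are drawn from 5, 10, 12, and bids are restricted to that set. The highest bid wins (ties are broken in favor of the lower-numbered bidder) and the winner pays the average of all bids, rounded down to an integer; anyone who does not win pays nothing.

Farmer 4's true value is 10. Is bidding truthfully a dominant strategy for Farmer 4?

No

Consider the case where Farmer 1 bids 5, Farmer 2 bids 5 and Farmer 3 bids 10.
Truthful bid 10: loses, pays 0, utility 0.
Bid 12 instead: wins, pays 8, utility 10 - 8 = 2.
Since 2 > 0, bidding 12 is strictly better here, so truthful bidding is not dominant.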